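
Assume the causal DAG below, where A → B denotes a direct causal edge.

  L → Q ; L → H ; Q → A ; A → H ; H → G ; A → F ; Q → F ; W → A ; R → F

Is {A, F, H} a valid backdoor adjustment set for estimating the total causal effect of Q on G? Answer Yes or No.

Backdoor paths from Q to G (paths whose first edge points into Q):
  P1: Q <- L -> H -> G
Condition 1 (no descendant of Q in the set): FAILS — A, F, and H are descendants of Q.
Condition 2 (every backdoor path blocked by {A, F, H}):
  P1: blocked at chain node H ∈ conditioning set.
{A, F, H} does not satisfy the backdoor criterion.

No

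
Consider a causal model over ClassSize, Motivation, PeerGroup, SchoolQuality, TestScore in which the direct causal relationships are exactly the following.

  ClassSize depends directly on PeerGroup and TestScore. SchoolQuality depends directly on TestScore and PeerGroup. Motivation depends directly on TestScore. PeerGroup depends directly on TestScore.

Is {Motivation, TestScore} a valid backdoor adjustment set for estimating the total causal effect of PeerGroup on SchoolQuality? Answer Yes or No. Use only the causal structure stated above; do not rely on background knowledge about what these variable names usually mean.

Backdoor paths from PeerGroup to SchoolQuality (paths whose first edge points into PeerGroup):
  P1: PeerGroup <- TestScore -> SchoolQuality
Condition 1 (no descendant of PeerGroup in the set): holds — descendants of PeerGroup are {ClassSize, SchoolQuality}; none are in {Motivation, TestScore}.
Condition 2 (every backdoor path blocked by {Motivation, TestScore}):
  P1: blocked at fork node TestScore ∈ conditioning set.
{Motivation, TestScore} satisfies the backdoor criterion.

Yes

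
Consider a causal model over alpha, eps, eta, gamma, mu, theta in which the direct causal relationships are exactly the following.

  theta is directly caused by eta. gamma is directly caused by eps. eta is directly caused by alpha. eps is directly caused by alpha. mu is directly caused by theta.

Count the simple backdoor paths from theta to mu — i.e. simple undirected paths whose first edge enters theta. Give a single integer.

0

A backdoor path from theta to mu is any simple undirected path whose first edge points into theta (i.e. leaves theta via a parent).
Parents of theta: {eta}.
No simple path from any parent of theta reaches mu without revisiting theta, so there are no backdoor paths.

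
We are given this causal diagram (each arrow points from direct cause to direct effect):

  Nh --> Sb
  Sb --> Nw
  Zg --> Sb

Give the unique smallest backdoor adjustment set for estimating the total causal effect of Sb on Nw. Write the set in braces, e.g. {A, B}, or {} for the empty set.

{}

Variables eligible for adjustment (non-descendants of Sb, excluding Sb and Nw): {Nh, Zg}.
Backdoor paths from Sb to Nw:
  (none)
With no backdoor paths the empty set already satisfies the criterion, and it is trivially minimal.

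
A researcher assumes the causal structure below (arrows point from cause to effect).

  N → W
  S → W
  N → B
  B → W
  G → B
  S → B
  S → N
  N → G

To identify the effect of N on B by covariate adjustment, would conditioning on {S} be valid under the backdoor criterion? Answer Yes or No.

Yes

Backdoor paths from N to B (paths whose first edge points into N):
  P1: N <- S -> B
  P2: N <- S -> W <- B
Condition 1 (no descendant of N in the set): holds — descendants of N are {B, G, W}; none are in {S}.
Condition 2 (every backdoor path blocked by {S}):
  P1: blocked at fork node S ∈ conditioning set.
  P2: blocked at fork node S ∈ conditioning set.
{S} satisfies the backdoor criterion.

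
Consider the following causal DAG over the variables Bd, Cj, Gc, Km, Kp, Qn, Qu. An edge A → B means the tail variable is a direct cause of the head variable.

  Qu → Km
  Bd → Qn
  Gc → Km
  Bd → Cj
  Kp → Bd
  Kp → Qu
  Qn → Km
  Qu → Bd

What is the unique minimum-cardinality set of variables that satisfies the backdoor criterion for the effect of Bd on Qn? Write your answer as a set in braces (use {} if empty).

{}

Variables eligible for adjustment (non-descendants of Bd, excluding Bd and Qn): {Gc, Kp, Qu}.
Backdoor paths from Bd to Qn:
  P1: Bd <- Kp -> Qu -> Km <- Qn
  P2: Bd <- Qu -> Km <- Qn
Each backdoor path contains an unconditioned collider, so every path is already blocked with the empty conditioning set:
  P1: blocked at collider Km (neither it nor any descendant is in the conditioning set).
  P2: blocked at collider Km (neither it nor any descendant is in the conditioning set).
The empty set is therefore the unique smallest valid set.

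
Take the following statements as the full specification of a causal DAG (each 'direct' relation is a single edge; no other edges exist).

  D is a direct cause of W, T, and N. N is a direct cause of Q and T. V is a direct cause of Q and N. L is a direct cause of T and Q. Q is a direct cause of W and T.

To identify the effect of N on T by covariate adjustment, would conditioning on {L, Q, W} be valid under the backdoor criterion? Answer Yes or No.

Backdoor paths from N to T (paths whose first edge points into N):
  P1: N <- V -> Q <- L -> T
  P2: N <- V -> Q -> T
  P3: N <- V -> Q -> W <- D -> T
  P4: N <- D -> T
  P5: N <- D -> W <- Q <- L -> T
  P6: N <- D -> W <- Q -> T
Condition 1 (no descendant of N in the set): FAILS — Q and W are descendants of N.
Condition 2 (every backdoor path blocked by {L, Q, W}):
  P1: blocked at fork node L ∈ conditioning set.
  P2: blocked at chain node Q ∈ conditioning set.
  P3: blocked at chain node Q ∈ conditioning set.
  P4: open — no interior node is in the conditioning set.
  P5: blocked at chain node Q ∈ conditioning set.
  P6: blocked at fork node Q ∈ conditioning set.
{L, Q, W} does not satisfy the backdoor criterion.

No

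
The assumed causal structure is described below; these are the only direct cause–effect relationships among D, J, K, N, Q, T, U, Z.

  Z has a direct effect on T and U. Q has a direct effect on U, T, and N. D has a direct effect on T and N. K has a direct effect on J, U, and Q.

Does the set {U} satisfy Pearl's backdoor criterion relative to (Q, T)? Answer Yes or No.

Backdoor paths from Q to T (paths whose first edge points into Q):
  P1: Q <- K -> U <- Z -> T
Condition 1 (no descendant of Q in the set): FAILS — U is a descendant of Q.
Condition 2 (every backdoor path blocked by {U}):
  P1: open — collider(s) U are conditioned on (or have a conditioned descendant) and no non-collider on the path is in the set.
{U} does not satisfy the backdoor criterion.

No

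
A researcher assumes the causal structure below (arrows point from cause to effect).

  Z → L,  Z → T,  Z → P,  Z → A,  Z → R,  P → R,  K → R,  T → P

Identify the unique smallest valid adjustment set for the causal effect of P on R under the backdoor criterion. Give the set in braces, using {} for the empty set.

Variables eligible for adjustment (non-descendants of P, excluding P and R): {A, K, L, T, Z}.
Backdoor paths from P to R:
  P1: P <- Z -> R
  P2: P <- T <- Z -> R
The empty set is not sufficient: P1 (P <- Z -> R) has no collider blocking it and no conditioned non-collider, so it is open.
Try {Z}:
  P1: blocked at fork node Z ∈ conditioning set.
  P2: blocked at fork node Z ∈ conditioning set.
{Z} contains no descendant of P and blocks every backdoor path.
No other singleton works — e.g. {T} leaves P1 open — so {Z} is the unique smallest valid adjustment set.

{Z}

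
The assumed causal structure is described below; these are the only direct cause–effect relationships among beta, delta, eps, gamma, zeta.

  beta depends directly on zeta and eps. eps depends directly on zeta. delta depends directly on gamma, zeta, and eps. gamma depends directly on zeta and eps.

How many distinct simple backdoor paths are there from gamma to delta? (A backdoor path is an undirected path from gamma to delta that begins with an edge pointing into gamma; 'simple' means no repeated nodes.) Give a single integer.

6

A backdoor path from gamma to delta is any simple undirected path whose first edge points into gamma (i.e. leaves gamma via a parent).
Parents of gamma: {eps, zeta}.
Enumerating:
  P1: gamma <- zeta -> eps -> delta
  P2: gamma <- zeta -> beta <- eps -> delta
  P3: gamma <- zeta -> delta
  P4: gamma <- eps <- zeta -> delta
  P5: gamma <- eps -> beta <- zeta -> delta
  P6: gamma <- eps -> delta
That exhausts the simple backdoor paths. Count: 6.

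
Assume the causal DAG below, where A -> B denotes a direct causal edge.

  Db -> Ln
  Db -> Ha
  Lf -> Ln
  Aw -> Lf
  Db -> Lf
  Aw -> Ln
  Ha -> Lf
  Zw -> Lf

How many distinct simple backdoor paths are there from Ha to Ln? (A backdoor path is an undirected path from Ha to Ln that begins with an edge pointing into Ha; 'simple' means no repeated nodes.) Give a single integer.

3

A backdoor path from Ha to Ln is any simple undirected path whose first edge points into Ha (i.e. leaves Ha via a parent).
Parents of Ha: {Db}.
Enumerating:
  P1: Ha <- Db -> Lf <- Aw -> Ln
  P2: Ha <- Db -> Lf -> Ln
  P3: Ha <- Db -> Ln
That exhausts the simple backdoor paths. Count: 3.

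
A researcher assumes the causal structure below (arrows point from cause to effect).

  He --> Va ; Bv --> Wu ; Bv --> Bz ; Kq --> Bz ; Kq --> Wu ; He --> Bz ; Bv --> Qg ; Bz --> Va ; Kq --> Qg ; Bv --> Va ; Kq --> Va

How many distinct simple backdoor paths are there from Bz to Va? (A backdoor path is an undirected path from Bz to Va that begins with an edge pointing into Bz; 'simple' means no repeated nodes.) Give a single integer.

A backdoor path from Bz to Va is any simple undirected path whose first edge points into Bz (i.e. leaves Bz via a parent).
Parents of Bz: {Bv, He, Kq}.
Enumerating:
  P1: Bz <- Kq -> Va
  P2: Bz <- Kq -> Wu <- Bv -> Va
  P3: Bz <- Kq -> Qg <- Bv -> Va
  P4: Bz <- Bv -> Va
  P5: Bz <- Bv -> Wu <- Kq -> Va
  P6: Bz <- Bv -> Qg <- Kq -> Va
  P7: Bz <- He -> Va
That exhausts the simple backdoor paths. Count: 7.

7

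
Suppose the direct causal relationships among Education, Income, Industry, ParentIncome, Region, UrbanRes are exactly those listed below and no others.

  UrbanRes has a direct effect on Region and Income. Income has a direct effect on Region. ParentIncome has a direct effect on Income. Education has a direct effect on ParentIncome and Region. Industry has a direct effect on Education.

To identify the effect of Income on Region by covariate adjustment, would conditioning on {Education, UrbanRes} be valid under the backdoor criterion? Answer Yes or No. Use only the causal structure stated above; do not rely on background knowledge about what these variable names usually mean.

Backdoor paths from Income to Region (paths whose first edge points into Income):
  P1: Income <- ParentIncome <- Education -> Region
  P2: Income <- UrbanRes -> Region
Condition 1 (no descendant of Income in the set): holds — descendants of Income are {Region}; none are in {Education, UrbanRes}.
Condition 2 (every backdoor path blocked by {Education, UrbanRes}):
  P1: blocked at fork node Education ∈ conditioning set.
  P2: blocked at fork node UrbanRes ∈ conditioning set.
{Education, UrbanRes} satisfies the backdoor criterion.

Yes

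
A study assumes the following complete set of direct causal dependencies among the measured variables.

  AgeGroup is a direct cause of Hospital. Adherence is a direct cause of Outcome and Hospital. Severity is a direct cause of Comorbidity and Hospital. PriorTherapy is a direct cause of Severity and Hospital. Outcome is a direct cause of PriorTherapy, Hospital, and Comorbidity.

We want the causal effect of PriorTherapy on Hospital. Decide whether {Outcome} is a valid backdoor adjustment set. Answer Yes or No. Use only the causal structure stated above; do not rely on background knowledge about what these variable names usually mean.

Yes

Backdoor paths from PriorTherapy to Hospital (paths whose first edge points into PriorTherapy):
  P1: PriorTherapy <- Outcome <- Adherence -> Hospital
  P2: PriorTherapy <- Outcome -> Hospital
  P3: PriorTherapy <- Outcome -> Comorbidity <- Severity -> Hospital
Condition 1 (no descendant of PriorTherapy in the set): holds — descendants of PriorTherapy are {Comorbidity, Hospital, Severity}; none are in {Outcome}.
Condition 2 (every backdoor path blocked by {Outcome}):
  P1: blocked at chain node Outcome ∈ conditioning set.
  P2: blocked at fork node Outcome ∈ conditioning set.
  P3: blocked at fork node Outcome ∈ conditioning set.
{Outcome} satisfies the backdoor criterion.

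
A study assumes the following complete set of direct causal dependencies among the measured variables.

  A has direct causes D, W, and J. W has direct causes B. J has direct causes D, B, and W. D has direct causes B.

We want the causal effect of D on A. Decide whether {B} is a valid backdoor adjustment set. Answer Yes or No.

Backdoor paths from D to A (paths whose first edge points into D):
  P1: D <- B -> W -> J -> A
  P2: D <- B -> W -> A
  P3: D <- B -> J <- W -> A
  P4: D <- B -> J -> A
Condition 1 (no descendant of D in the set): holds — descendants of D are {A, J}; none are in {B}.
Condition 2 (every backdoor path blocked by {B}):
  P1: blocked at fork node B ∈ conditioning set.
  P2: blocked at fork node B ∈ conditioning set.
  P3: blocked at fork node B ∈ conditioning set.
  P4: blocked at fork node B ∈ conditioning set.
{B} satisfies the backdoor criterion.

Yes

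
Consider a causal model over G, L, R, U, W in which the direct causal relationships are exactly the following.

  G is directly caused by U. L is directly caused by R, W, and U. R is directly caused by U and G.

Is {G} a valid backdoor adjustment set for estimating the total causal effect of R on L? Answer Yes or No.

No

Backdoor paths from R to L (paths whose first edge points into R):
  P1: R <- U -> L
  P2: R <- G <- U -> L
Condition 1 (no descendant of R in the set): holds — descendants of R are {L}; none are in {G}.
Condition 2 (every backdoor path blocked by {G}):
  P1: open — no interior node is in the conditioning set.
  P2: blocked at chain node G ∈ conditioning set.
{G} does not satisfy the backdoor criterion.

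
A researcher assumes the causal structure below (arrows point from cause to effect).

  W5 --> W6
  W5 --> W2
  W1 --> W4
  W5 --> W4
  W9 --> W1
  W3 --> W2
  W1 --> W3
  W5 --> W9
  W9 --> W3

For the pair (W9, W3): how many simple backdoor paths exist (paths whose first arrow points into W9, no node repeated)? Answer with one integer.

A backdoor path from W9 to W3 is any simple undirected path whose first edge points into W9 (i.e. leaves W9 via a parent).
Parents of W9: {W5}.
Enumerating:
  P1: W9 <- W5 -> W4 <- W1 -> W3
  P2: W9 <- W5 -> W2 <- W3
That exhausts the simple backdoor paths. Count: 2.

2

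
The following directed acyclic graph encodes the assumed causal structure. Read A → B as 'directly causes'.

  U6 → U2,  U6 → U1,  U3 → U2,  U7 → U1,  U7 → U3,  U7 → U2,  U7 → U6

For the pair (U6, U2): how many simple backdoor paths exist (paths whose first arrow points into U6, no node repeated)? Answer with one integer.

2

A backdoor path from U6 to U2 is any simple undirected path whose first edge points into U6 (i.e. leaves U6 via a parent).
Parents of U6: {U7}.
Enumerating:
  P1: U6 <- U7 -> U3 -> U2
  P2: U6 <- U7 -> U2
That exhausts the simple backdoor paths. Count: 2.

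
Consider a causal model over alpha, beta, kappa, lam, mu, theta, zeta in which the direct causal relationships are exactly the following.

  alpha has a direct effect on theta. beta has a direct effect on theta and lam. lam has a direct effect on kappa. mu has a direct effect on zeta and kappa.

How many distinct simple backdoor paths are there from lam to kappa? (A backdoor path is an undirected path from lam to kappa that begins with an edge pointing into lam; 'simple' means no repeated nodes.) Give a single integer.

0

A backdoor path from lam to kappa is any simple undirected path whose first edge points into lam (i.e. leaves lam via a parent).
Parents of lam: {beta}.
No simple path from any parent of lam reaches kappa without revisiting lam, so there are no backdoor paths.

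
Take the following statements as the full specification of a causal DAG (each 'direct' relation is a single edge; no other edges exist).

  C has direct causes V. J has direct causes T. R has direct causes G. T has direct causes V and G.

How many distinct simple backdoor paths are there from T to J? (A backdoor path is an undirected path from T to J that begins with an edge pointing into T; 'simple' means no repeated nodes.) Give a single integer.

0

A backdoor path from T to J is any simple undirected path whose first edge points into T (i.e. leaves T via a parent).
Parents of T: {G, V}.
No simple path from any parent of T reaches J without revisiting T, so there are no backdoor paths.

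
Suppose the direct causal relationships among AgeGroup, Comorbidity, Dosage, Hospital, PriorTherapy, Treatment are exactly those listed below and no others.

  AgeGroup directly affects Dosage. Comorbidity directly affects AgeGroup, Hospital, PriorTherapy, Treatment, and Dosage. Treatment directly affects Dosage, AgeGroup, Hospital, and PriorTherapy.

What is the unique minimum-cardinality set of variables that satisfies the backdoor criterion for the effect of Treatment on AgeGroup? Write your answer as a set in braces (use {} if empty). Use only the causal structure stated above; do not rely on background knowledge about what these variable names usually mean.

Variables eligible for adjustment (non-descendants of Treatment, excluding Treatment and AgeGroup): {Comorbidity}.
Backdoor paths from Treatment to AgeGroup:
  P1: Treatment <- Comorbidity -> AgeGroup
  P2: Treatment <- Comorbidity -> Dosage <- AgeGroup
The empty set is not sufficient: P1 (Treatment <- Comorbidity -> AgeGroup) has no collider blocking it and no conditioned non-collider, so it is open.
Try {Comorbidity}:
  P1: blocked at fork node Comorbidity ∈ conditioning set.
  P2: blocked at fork node Comorbidity ∈ conditioning set.
{Comorbidity} contains no descendant of Treatment and blocks every backdoor path.
{Comorbidity} is the unique smallest valid adjustment set.

{Comorbidity}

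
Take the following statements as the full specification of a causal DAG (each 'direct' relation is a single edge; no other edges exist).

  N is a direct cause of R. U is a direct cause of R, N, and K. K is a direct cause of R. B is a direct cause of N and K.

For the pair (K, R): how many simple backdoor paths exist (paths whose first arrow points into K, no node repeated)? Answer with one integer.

4

A backdoor path from K to R is any simple undirected path whose first edge points into K (i.e. leaves K via a parent).
Parents of K: {B, U}.
Enumerating:
  P1: K <- U -> N -> R
  P2: K <- U -> R
  P3: K <- B -> N <- U -> R
  P4: K <- B -> N -> R
That exhausts the simple backdoor paths. Count: 4.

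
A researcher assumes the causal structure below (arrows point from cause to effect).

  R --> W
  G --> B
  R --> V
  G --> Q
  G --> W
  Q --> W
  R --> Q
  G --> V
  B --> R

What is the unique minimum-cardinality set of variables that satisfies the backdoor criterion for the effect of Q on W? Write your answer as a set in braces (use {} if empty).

Variables eligible for adjustment (non-descendants of Q, excluding Q and W): {B, G, R, V}.
Backdoor paths from Q to W:
  P1: Q <- G -> B -> R -> W
  P2: Q <- G -> W
  P3: Q <- G -> V <- R -> W
  P4: Q <- R <- B <- G -> W
  P5: Q <- R -> W
  P6: Q <- R -> V <- G -> W
The empty set is not sufficient: P1 (Q <- G -> B -> R -> W) has no collider blocking it and no conditioned non-collider, so it is open.
Try {G, R}:
  P1: blocked at fork node G ∈ conditioning set.
  P2: blocked at fork node G ∈ conditioning set.
  P3: blocked at fork node G ∈ conditioning set.
  P4: blocked at chain node R ∈ conditioning set.
  P5: blocked at fork node R ∈ conditioning set.
  P6: blocked at fork node R ∈ conditioning set.
{G, R} contains no descendant of Q and blocks every backdoor path.
Every element of {G, R} is needed (dropping G leaves P2 open; dropping R leaves P5 open), so no proper subset is valid.
Among all size-2 subsets of the eligible variables, only {G, R} blocks every backdoor path, so it is the unique smallest valid adjustment set.

{G, R}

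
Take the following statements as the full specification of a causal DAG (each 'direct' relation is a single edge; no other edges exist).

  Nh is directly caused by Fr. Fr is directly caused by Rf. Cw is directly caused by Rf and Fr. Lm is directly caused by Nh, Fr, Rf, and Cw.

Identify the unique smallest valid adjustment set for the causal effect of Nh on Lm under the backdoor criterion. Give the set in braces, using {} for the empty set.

{Fr}

Variables eligible for adjustment (non-descendants of Nh, excluding Nh and Lm): {Cw, Fr, Rf}.
Backdoor paths from Nh to Lm:
  P1: Nh <- Fr <- Rf -> Cw -> Lm
  P2: Nh <- Fr <- Rf -> Lm
  P3: Nh <- Fr -> Cw <- Rf -> Lm
  P4: Nh <- Fr -> Cw -> Lm
  P5: Nh <- Fr -> Lm
The empty set is not sufficient: P1 (Nh <- Fr <- Rf -> Cw -> Lm) has no collider blocking it and no conditioned non-collider, so it is open.
Try {Fr}:
  P1: blocked at chain node Fr ∈ conditioning set.
  P2: blocked at chain node Fr ∈ conditioning set.
  P3: blocked at fork node Fr ∈ conditioning set.
  P4: blocked at fork node Fr ∈ conditioning set.
  P5: blocked at fork node Fr ∈ conditioning set.
{Fr} contains no descendant of Nh and blocks every backdoor path.
No other singleton works — e.g. {Rf} leaves P4 open — so {Fr} is the unique smallest valid adjustment set.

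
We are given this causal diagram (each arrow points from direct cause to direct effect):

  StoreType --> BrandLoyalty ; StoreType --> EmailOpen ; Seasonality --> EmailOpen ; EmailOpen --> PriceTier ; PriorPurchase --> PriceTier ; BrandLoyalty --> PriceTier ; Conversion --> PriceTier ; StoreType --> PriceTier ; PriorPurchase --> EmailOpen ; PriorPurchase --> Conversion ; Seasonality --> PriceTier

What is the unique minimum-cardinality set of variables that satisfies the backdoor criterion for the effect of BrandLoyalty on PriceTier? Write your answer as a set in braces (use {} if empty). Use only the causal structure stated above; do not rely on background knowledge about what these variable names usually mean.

{StoreType}

Variables eligible for adjustment (non-descendants of BrandLoyalty, excluding BrandLoyalty and PriceTier): {Conversion, EmailOpen, PriorPurchase, Seasonality, StoreType}.
Backdoor paths from BrandLoyalty to PriceTier:
  P1: BrandLoyalty <- StoreType -> EmailOpen <- PriorPurchase -> Conversion -> PriceTier
  P2: BrandLoyalty <- StoreType -> EmailOpen <- PriorPurchase -> PriceTier
  P3: BrandLoyalty <- StoreType -> EmailOpen <- Seasonality -> PriceTier
  P4: BrandLoyalty <- StoreType -> EmailOpen -> PriceTier
  P5: BrandLoyalty <- StoreType -> PriceTier
The empty set is not sufficient: P4 (BrandLoyalty <- StoreType -> EmailOpen -> PriceTier) has no collider blocking it and no conditioned non-collider, so it is open.
Try {StoreType}:
  P1: blocked at fork node StoreType ∈ conditioning set.
  P2: blocked at fork node StoreType ∈ conditioning set.
  P3: blocked at fork node StoreType ∈ conditioning set.
  P4: blocked at fork node StoreType ∈ conditioning set.
  P5: blocked at fork node StoreType ∈ conditioning set.
{StoreType} contains no descendant of BrandLoyalty and blocks every backdoor path.
No other singleton works — e.g. {PriorPurchase} leaves P4 open — so {StoreType} is the unique smallest valid adjustment set.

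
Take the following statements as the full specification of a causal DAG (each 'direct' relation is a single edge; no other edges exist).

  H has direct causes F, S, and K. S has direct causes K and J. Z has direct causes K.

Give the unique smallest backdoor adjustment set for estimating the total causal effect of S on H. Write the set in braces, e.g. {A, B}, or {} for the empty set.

Variables eligible for adjustment (non-descendants of S, excluding S and H): {F, J, K, Z}.
Backdoor paths from S to H:
  P1: S <- K -> H
The empty set is not sufficient: P1 (S <- K -> H) has no collider blocking it and no conditioned non-collider, so it is open.
Try {K}:
  P1: blocked at fork node K ∈ conditioning set.
{K} contains no descendant of S and blocks every backdoor path.
No other singleton works — e.g. {F} leaves P1 open — so {K} is the unique smallest valid adjustment set.

{K}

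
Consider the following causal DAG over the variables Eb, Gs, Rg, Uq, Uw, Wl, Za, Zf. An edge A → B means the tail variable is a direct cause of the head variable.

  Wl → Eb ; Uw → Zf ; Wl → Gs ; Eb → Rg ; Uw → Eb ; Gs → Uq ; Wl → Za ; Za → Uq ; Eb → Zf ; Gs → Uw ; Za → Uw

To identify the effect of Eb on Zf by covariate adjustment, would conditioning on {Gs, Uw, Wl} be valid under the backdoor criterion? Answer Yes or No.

Yes

Backdoor paths from Eb to Zf (paths whose first edge points into Eb):
  P1: Eb <- Wl -> Za -> Uw -> Zf
  P2: Eb <- Wl -> Za -> Uq <- Gs -> Uw -> Zf
  P3: Eb <- Wl -> Gs -> Uw -> Zf
  P4: Eb <- Wl -> Gs -> Uq <- Za -> Uw -> Zf
  P5: Eb <- Uw -> Zf
Condition 1 (no descendant of Eb in the set): holds — descendants of Eb are {Rg, Zf}; none are in {Gs, Uw, Wl}.
Condition 2 (every backdoor path blocked by {Gs, Uw, Wl}):
  P1: blocked at fork node Wl ∈ conditioning set.
  P2: blocked at fork node Wl ∈ conditioning set.
  P3: blocked at fork node Wl ∈ conditioning set.
  P4: blocked at fork node Wl ∈ conditioning set.
  P5: blocked at fork node Uw ∈ conditioning set.
{Gs, Uw, Wl} satisfies the backdoor criterion.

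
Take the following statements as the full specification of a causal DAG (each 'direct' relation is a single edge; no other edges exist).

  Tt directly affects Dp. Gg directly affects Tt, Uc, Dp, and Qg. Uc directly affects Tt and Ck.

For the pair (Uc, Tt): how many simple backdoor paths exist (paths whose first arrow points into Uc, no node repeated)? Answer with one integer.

A backdoor path from Uc to Tt is any simple undirected path whose first edge points into Uc (i.e. leaves Uc via a parent).
Parents of Uc: {Gg}.
Enumerating:
  P1: Uc <- Gg -> Tt
  P2: Uc <- Gg -> Dp <- Tt
That exhausts the simple backdoor paths. Count: 2.

2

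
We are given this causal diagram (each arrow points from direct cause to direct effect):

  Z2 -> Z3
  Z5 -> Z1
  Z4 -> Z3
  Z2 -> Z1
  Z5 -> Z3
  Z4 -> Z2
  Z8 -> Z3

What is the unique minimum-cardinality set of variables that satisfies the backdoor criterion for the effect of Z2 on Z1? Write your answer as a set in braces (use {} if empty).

Variables eligible for adjustment (non-descendants of Z2, excluding Z2 and Z1): {Z4, Z5, Z8}.
Backdoor paths from Z2 to Z1:
  P1: Z2 <- Z4 -> Z3 <- Z5 -> Z1
Each backdoor path contains an unconditioned collider, so every path is already blocked with the empty conditioning set:
  P1: blocked at collider Z3 (neither it nor any descendant is in the conditioning set).
The empty set is therefore the unique smallest valid set.

{}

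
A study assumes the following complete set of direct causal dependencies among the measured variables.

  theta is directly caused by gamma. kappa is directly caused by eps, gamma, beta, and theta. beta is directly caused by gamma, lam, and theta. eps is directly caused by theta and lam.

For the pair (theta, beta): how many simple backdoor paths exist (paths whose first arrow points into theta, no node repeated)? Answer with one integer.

A backdoor path from theta to beta is any simple undirected path whose first edge points into theta (i.e. leaves theta via a parent).
Parents of theta: {gamma}.
Enumerating:
  P1: theta <- gamma -> beta
  P2: theta <- gamma -> kappa <- eps <- lam -> beta
  P3: theta <- gamma -> kappa <- beta
That exhausts the simple backdoor paths. Count: 3.

3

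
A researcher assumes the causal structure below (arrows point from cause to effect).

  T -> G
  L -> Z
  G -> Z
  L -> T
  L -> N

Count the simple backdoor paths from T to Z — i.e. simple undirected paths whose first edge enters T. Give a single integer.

A backdoor path from T to Z is any simple undirected path whose first edge points into T (i.e. leaves T via a parent).
Parents of T: {L}.
Enumerating:
  P1: T <- L -> Z
That exhausts the simple backdoor paths. Count: 1.

1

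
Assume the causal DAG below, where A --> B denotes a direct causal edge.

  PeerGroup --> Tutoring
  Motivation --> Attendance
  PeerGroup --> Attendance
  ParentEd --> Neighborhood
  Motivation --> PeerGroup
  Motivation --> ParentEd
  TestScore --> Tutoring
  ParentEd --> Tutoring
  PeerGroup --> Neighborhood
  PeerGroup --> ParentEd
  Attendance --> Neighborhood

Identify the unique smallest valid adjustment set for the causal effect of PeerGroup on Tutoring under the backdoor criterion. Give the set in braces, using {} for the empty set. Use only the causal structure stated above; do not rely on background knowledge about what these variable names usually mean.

Variables eligible for adjustment (non-descendants of PeerGroup, excluding PeerGroup and Tutoring): {Motivation, TestScore}.
Backdoor paths from PeerGroup to Tutoring:
  P1: PeerGroup <- Motivation -> ParentEd -> Tutoring
  P2: PeerGroup <- Motivation -> Attendance -> Neighborhood <- ParentEd -> Tutoring
The empty set is not sufficient: P1 (PeerGroup <- Motivation -> ParentEd -> Tutoring) has no collider blocking it and no conditioned non-collider, so it is open.
Try {Motivation}:
  P1: blocked at fork node Motivation ∈ conditioning set.
  P2: blocked at fork node Motivation ∈ conditioning set.
{Motivation} contains no descendant of PeerGroup and blocks every backdoor path.
No other singleton works — e.g. {TestScore} leaves P1 open — so {Motivation} is the unique smallest valid adjustment set.

{Motivation}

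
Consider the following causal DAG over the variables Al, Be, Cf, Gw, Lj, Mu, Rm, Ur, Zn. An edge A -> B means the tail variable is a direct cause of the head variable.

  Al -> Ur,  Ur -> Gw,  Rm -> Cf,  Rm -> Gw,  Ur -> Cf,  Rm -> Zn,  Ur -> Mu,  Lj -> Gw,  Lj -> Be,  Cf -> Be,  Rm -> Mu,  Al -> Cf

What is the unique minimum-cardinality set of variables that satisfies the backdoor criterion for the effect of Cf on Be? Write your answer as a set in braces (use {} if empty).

Variables eligible for adjustment (non-descendants of Cf, excluding Cf and Be): {Al, Gw, Lj, Mu, Rm, Ur, Zn}.
Backdoor paths from Cf to Be:
  P1: Cf <- Rm -> Gw <- Lj -> Be
  P2: Cf <- Rm -> Mu <- Ur -> Gw <- Lj -> Be
  P3: Cf <- Al -> Ur -> Gw <- Lj -> Be
  P4: Cf <- Al -> Ur -> Mu <- Rm -> Gw <- Lj -> Be
  P5: Cf <- Ur -> Gw <- Lj -> Be
  P6: Cf <- Ur -> Mu <- Rm -> Gw <- Lj -> Be
Each backdoor path contains an unconditioned collider, so every path is already blocked with the empty conditioning set:
  P1: blocked at collider Gw (neither it nor any descendant is in the conditioning set).
  P2: blocked at collider Mu (neither it nor any descendant is in the conditioning set).
  P3: blocked at collider Gw (neither it nor any descendant is in the conditioning set).
  P4: blocked at collider Mu (neither it nor any descendant is in the conditioning set).
  P5: blocked at collider Gw (neither it nor any descendant is in the conditioning set).
  P6: blocked at collider Mu (neither it nor any descendant is in the conditioning set).
The empty set is therefore the unique smallest valid set.

{}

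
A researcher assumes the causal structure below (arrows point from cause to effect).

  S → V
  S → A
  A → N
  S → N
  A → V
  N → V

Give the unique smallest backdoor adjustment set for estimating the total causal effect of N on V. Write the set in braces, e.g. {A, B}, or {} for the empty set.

Variables eligible for adjustment (non-descendants of N, excluding N and V): {A, S}.
Backdoor paths from N to V:
  P1: N <- S -> A -> V
  P2: N <- S -> V
  P3: N <- A <- S -> V
  P4: N <- A -> V
The empty set is not sufficient: P1 (N <- S -> A -> V) has no collider blocking it and no conditioned non-collider, so it is open.
Try {A, S}:
  P1: blocked at fork node S ∈ conditioning set.
  P2: blocked at fork node S ∈ conditioning set.
  P3: blocked at chain node A ∈ conditioning set.
  P4: blocked at fork node A ∈ conditioning set.
{A, S} contains no descendant of N and blocks every backdoor path.
Every element of {A, S} is needed (dropping A leaves P4 open; dropping S leaves P2 open), so no proper subset is valid.
Among all size-2 subsets of the eligible variables, only {A, S} blocks every backdoor path, so it is the unique smallest valid adjustment set.

{A, S}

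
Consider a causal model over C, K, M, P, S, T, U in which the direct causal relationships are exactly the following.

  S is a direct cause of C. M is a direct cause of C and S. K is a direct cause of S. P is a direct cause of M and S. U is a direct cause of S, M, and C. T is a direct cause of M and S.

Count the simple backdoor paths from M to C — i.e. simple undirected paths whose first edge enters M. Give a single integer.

6

A backdoor path from M to C is any simple undirected path whose first edge points into M (i.e. leaves M via a parent).
Parents of M: {P, T, U}.
Enumerating:
  P1: M <- U -> S -> C
  P2: M <- U -> C
  P3: M <- T -> S <- U -> C
  P4: M <- T -> S -> C
  P5: M <- P -> S <- U -> C
  P6: M <- P -> S -> C
That exhausts the simple backdoor paths. Count: 6.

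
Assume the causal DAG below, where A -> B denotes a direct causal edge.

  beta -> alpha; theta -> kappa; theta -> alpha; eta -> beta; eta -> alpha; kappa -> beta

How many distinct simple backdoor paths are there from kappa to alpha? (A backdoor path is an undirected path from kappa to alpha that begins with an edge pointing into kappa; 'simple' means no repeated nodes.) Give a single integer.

1

A backdoor path from kappa to alpha is any simple undirected path whose first edge points into kappa (i.e. leaves kappa via a parent).
Parents of kappa: {theta}.
Enumerating:
  P1: kappa <- theta -> alpha
That exhausts the simple backdoor paths. Count: 1.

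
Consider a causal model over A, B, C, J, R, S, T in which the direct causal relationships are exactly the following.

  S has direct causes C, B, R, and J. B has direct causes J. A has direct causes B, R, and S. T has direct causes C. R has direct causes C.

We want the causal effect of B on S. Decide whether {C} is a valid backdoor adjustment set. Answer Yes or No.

Backdoor paths from B to S (paths whose first edge points into B):
  P1: B <- J -> S
Condition 1 (no descendant of B in the set): holds — descendants of B are {A, S}; none are in {C}.
Condition 2 (every backdoor path blocked by {C}):
  P1: open — no interior node is in the conditioning set.
{C} does not satisfy the backdoor criterion.

No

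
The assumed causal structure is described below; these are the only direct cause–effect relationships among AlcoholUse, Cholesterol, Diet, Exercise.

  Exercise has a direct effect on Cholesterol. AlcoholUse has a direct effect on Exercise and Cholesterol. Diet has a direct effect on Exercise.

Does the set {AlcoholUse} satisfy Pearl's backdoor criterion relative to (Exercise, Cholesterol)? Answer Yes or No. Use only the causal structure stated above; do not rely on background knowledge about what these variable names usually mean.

Yes

Backdoor paths from Exercise to Cholesterol (paths whose first edge points into Exercise):
  P1: Exercise <- AlcoholUse -> Cholesterol
Condition 1 (no descendant of Exercise in the set): holds — descendants of Exercise are {Cholesterol}; none are in {AlcoholUse}.
Condition 2 (every backdoor path blocked by {AlcoholUse}):
  P1: blocked at fork node AlcoholUse ∈ conditioning set.
{AlcoholUse} satisfies the backdoor criterion.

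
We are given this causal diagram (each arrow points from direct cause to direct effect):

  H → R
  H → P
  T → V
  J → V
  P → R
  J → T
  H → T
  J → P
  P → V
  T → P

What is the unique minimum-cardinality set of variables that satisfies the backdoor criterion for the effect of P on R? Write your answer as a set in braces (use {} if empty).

Variables eligible for adjustment (non-descendants of P, excluding P and R): {H, J, T}.
Backdoor paths from P to R:
  P1: P <- J -> T <- H -> R
  P2: P <- J -> V <- T <- H -> R
  P3: P <- H -> R
  P4: P <- T <- H -> R
The empty set is not sufficient: P3 (P <- H -> R) has no collider blocking it and no conditioned non-collider, so it is open.
Try {H}:
  P1: blocked at collider T (neither it nor any descendant is in the conditioning set).
  P2: blocked at collider V (neither it nor any descendant is in the conditioning set).
  P3: blocked at fork node H ∈ conditioning set.
  P4: blocked at fork node H ∈ conditioning set.
{H} contains no descendant of P and blocks every backdoor path.
No other singleton works — e.g. {J} leaves P3 open — so {H} is the unique smallest valid adjustment set.

{H}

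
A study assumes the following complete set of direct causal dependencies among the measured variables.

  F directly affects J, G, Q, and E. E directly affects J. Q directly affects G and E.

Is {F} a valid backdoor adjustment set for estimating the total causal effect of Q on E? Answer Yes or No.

Backdoor paths from Q to E (paths whose first edge points into Q):
  P1: Q <- F -> E
  P2: Q <- F -> J <- E
Condition 1 (no descendant of Q in the set): holds — descendants of Q are {E, G, J}; none are in {F}.
Condition 2 (every backdoor path blocked by {F}):
  P1: blocked at fork node F ∈ conditioning set.
  P2: blocked at fork node F ∈ conditioning set.
{F} satisfies the backdoor criterion.

Yes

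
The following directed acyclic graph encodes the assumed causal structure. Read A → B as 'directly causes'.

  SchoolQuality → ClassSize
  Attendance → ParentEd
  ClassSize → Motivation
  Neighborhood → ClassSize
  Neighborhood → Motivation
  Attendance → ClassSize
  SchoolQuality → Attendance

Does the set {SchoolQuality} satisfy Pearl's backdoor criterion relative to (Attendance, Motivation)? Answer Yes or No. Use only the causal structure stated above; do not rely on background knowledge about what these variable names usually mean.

Backdoor paths from Attendance to Motivation (paths whose first edge points into Attendance):
  P1: Attendance <- SchoolQuality -> ClassSize <- Neighborhood -> Motivation
  P2: Attendance <- SchoolQuality -> ClassSize -> Motivation
Condition 1 (no descendant of Attendance in the set): holds — descendants of Attendance are {ClassSize, Motivation, ParentEd}; none are in {SchoolQuality}.
Condition 2 (every backdoor path blocked by {SchoolQuality}):
  P1: blocked at fork node SchoolQuality ∈ conditioning set.
  P2: blocked at fork node SchoolQuality ∈ conditioning set.
{SchoolQuality} satisfies the backdoor criterion.

Yes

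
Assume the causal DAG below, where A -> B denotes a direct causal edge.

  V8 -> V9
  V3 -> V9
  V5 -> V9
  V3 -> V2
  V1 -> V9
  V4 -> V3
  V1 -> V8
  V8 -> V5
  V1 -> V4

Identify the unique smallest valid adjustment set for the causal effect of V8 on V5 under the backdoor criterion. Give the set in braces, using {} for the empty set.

Variables eligible for adjustment (non-descendants of V8, excluding V8 and V5): {V1, V2, V3, V4}.
Backdoor paths from V8 to V5:
  P1: V8 <- V1 -> V4 -> V3 -> V9 <- V5
  P2: V8 <- V1 -> V9 <- V5
Each backdoor path contains an unconditioned collider, so every path is already blocked with the empty conditioning set:
  P1: blocked at collider V9 (neither it nor any descendant is in the conditioning set).
  P2: blocked at collider V9 (neither it nor any descendant is in the conditioning set).
The empty set is therefore the unique smallest valid set.

{}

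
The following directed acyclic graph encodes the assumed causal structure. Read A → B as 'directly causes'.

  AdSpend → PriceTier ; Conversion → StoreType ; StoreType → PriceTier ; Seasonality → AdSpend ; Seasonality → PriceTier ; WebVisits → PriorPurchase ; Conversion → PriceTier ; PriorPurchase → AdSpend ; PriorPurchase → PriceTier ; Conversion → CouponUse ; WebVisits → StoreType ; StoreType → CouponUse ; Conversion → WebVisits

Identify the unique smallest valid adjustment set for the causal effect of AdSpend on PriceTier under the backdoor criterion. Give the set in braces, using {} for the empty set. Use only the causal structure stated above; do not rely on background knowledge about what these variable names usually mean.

Variables eligible for adjustment (non-descendants of AdSpend, excluding AdSpend and PriceTier): {Conversion, CouponUse, PriorPurchase, Seasonality, StoreType, WebVisits}.
Backdoor paths from AdSpend to PriceTier:
  P1: AdSpend <- Seasonality -> PriceTier
  P2: AdSpend <- PriorPurchase <- WebVisits <- Conversion -> StoreType -> PriceTier
  P3: AdSpend <- PriorPurchase <- WebVisits <- Conversion -> CouponUse <- StoreType -> PriceTier
  P4: AdSpend <- PriorPurchase <- WebVisits <- Conversion -> PriceTier
  P5: AdSpend <- PriorPurchase <- WebVisits -> StoreType <- Conversion -> PriceTier
  P6: AdSpend <- PriorPurchase <- WebVisits -> StoreType -> CouponUse <- Conversion -> PriceTier
  P7: AdSpend <- PriorPurchase <- WebVisits -> StoreType -> PriceTier
  P8: AdSpend <- PriorPurchase -> PriceTier
The empty set is not sufficient: P1 (AdSpend <- Seasonality -> PriceTier) has no collider blocking it and no conditioned non-collider, so it is open.
Try {PriorPurchase, Seasonality}:
  P1: blocked at fork node Seasonality ∈ conditioning set.
  P2: blocked at chain node PriorPurchase ∈ conditioning set.
  P3: blocked at chain node PriorPurchase ∈ conditioning set.
  P4: blocked at chain node PriorPurchase ∈ conditioning set.
  P5: blocked at chain node PriorPurchase ∈ conditioning set.
  P6: blocked at chain node PriorPurchase ∈ conditioning set.
  P7: blocked at chain node PriorPurchase ∈ conditioning set.
  P8: blocked at fork node PriorPurchase ∈ conditioning set.
{PriorPurchase, Seasonality} contains no descendant of AdSpend and blocks every backdoor path.
Every element of {PriorPurchase, Seasonality} is needed (dropping PriorPurchase leaves P2 open; dropping Seasonality leaves P1 open), so no proper subset is valid.
Among all size-2 subsets of the eligible variables, only {PriorPurchase, Seasonality} blocks every backdoor path, so it is the unique smallest valid adjustment set.

{PriorPurchase, Seasonality}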